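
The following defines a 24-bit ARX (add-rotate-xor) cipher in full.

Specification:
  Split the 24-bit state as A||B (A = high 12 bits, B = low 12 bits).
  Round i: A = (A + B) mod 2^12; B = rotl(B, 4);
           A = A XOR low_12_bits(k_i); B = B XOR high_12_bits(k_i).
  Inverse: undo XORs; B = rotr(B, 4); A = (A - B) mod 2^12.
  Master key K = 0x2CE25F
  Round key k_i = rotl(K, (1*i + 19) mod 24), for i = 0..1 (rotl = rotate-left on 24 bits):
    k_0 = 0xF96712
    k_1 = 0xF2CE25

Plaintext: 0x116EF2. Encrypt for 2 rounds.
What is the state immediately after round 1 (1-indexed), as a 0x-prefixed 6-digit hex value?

s_0 = plaintext = 0x116EF2
s_1 = Round(s_0, k_0) = 0x71A0B8
s_2 = Round(s_1, k_1) = 0x9F74AC

0x71A0B8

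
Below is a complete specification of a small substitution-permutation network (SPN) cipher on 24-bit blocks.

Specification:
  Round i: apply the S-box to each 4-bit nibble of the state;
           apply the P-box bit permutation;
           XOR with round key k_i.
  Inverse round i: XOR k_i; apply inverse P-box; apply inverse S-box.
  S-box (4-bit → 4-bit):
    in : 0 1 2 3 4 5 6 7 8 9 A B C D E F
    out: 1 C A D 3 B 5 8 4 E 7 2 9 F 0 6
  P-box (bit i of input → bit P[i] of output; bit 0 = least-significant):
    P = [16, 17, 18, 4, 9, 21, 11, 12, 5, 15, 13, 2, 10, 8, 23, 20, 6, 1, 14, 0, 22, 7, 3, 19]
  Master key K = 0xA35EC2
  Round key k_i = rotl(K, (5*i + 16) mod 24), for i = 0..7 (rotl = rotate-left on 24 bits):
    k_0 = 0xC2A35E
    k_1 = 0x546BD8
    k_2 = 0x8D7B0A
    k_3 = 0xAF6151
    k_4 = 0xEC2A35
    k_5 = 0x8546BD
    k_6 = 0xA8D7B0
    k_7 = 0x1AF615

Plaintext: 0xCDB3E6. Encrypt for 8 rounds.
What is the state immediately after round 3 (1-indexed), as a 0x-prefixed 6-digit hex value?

s_0 = plaintext = 0xCDB3E6
s_1 = Round(s_0, k_0) = 0x8FC239
s_2 = Round(s_1, k_1) = 0x42B5C6
s_3 = Round(s_2, k_2) = 0xC8E8AD
s_4 = Round(s_3, k_3) = 0xC00B41
s_5 = Round(s_4, k_4) = 0x80AC65
s_6 = Round(s_5, k_5) = 0x0649C1
s_7 = Round(s_6, k_6) = 0xEC20E4
s_8 = Round(s_7, k_7) = 0x09F774

0xC8E8AD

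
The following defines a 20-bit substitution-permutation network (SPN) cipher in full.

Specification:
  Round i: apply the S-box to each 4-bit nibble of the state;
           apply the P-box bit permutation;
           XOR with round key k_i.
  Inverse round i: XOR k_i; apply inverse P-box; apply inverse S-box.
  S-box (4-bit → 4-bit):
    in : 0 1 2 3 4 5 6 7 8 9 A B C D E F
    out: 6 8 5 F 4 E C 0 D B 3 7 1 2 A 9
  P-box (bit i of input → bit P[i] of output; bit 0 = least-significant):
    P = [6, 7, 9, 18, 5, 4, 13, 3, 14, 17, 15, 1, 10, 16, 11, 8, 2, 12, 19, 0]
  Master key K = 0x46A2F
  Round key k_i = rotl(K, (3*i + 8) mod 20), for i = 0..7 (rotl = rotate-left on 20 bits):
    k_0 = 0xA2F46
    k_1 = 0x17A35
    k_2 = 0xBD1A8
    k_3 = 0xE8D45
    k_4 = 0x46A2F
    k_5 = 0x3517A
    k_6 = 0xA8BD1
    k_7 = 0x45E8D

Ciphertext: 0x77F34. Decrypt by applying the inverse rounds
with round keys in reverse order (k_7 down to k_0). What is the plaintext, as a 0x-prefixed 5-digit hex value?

s_0 = ciphertext = 0x77F34
s_1 = InvRound(s_0, k_7) = 0x1ED3D
s_2 = InvRound(s_1, k_6) = 0x2AA8B
s_3 = InvRound(s_2, k_5) = 0xE52BB
s_4 = InvRound(s_3, k_4) = 0xB4D0D
s_5 = InvRound(s_4, k_3) = 0x7D21F
s_6 = InvRound(s_5, k_2) = 0x811A5
s_7 = InvRound(s_6, k_1) = 0x45C00
s_8 = InvRound(s_7, k_0) = 0xB1948

0xB1948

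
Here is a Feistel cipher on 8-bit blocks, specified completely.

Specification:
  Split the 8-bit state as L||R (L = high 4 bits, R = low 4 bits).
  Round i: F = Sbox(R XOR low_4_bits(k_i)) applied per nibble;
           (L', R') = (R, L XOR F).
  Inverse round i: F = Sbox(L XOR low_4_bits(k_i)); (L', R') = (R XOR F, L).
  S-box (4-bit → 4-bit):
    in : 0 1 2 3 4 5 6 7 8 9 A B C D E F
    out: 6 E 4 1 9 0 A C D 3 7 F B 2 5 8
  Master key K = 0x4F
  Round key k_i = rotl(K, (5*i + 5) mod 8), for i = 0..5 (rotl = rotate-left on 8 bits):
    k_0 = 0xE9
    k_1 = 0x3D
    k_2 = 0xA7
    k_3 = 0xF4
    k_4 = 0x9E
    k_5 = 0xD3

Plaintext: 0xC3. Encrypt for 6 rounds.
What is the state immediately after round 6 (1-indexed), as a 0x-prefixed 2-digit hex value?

0x81

s_0 = plaintext = 0xC3
s_1 = Round(s_0, k_0) = 0x3B
s_2 = Round(s_1, k_1) = 0xB9
s_3 = Round(s_2, k_2) = 0x9E
s_4 = Round(s_3, k_3) = 0xEE
s_5 = Round(s_4, k_4) = 0xE8
s_6 = Round(s_5, k_5) = 0x81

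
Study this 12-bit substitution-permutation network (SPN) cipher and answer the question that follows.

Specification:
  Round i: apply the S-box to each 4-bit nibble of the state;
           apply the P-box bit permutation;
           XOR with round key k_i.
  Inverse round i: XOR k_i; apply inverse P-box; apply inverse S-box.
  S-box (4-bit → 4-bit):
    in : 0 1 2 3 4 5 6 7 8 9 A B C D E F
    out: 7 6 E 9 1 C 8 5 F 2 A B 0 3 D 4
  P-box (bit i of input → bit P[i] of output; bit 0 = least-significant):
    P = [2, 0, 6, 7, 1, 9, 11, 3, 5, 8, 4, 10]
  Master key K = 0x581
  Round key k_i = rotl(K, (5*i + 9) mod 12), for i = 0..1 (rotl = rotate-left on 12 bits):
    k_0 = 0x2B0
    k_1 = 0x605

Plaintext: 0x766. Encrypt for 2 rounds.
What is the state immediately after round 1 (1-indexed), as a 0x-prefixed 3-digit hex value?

0x208

s_0 = plaintext = 0x766
s_1 = Round(s_0, k_0) = 0x208
s_2 = Round(s_1, k_1) = 0x9D2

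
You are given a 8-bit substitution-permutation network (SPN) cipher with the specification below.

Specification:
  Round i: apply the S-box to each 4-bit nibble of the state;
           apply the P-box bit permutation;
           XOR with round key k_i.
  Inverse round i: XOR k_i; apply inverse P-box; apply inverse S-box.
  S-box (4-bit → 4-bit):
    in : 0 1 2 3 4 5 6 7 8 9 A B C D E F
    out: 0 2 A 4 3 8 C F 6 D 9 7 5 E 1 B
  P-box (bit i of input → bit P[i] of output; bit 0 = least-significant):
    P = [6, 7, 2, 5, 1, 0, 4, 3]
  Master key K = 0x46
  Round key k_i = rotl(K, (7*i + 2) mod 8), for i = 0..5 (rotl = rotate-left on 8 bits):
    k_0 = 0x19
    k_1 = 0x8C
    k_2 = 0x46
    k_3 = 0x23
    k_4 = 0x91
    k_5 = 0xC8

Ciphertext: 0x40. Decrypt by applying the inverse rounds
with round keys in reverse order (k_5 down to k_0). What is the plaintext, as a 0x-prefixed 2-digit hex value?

s_0 = ciphertext = 0x40
s_1 = InvRound(s_0, k_5) = 0x51
s_2 = InvRound(s_1, k_4) = 0x04
s_3 = InvRound(s_2, k_3) = 0x46
s_4 = InvRound(s_3, k_2) = 0x00
s_5 = InvRound(s_4, k_1) = 0x58
s_6 = InvRound(s_5, k_0) = 0x1E

0x1E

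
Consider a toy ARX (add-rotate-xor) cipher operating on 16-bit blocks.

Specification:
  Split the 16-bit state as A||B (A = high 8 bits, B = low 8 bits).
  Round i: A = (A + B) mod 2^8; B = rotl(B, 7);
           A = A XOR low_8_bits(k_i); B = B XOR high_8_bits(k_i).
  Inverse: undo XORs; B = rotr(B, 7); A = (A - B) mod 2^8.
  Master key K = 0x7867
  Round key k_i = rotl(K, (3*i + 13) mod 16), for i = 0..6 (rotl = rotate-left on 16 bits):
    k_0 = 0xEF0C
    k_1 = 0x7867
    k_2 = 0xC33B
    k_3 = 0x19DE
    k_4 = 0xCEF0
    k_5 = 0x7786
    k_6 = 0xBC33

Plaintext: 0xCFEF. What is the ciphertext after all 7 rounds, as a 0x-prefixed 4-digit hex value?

0x5208

s_0 = plaintext = 0xCFEF
s_1 = Round(s_0, k_0) = 0xB218
s_2 = Round(s_1, k_1) = 0xAD74
s_3 = Round(s_2, k_2) = 0x1AF9
s_4 = Round(s_3, k_3) = 0xCDE5
s_5 = Round(s_4, k_4) = 0x423C
s_6 = Round(s_5, k_5) = 0xF869
s_7 = Round(s_6, k_6) = 0x5208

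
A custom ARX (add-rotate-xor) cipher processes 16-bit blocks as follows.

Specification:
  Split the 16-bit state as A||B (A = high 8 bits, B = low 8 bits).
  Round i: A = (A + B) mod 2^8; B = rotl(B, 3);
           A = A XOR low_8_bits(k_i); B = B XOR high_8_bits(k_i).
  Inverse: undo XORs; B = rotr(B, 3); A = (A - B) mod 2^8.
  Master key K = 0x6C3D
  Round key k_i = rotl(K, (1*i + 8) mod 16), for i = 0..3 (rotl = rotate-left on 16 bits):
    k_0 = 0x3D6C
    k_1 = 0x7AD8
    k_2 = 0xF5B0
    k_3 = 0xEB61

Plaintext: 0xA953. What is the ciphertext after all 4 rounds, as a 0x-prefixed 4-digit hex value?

0x3495

s_0 = plaintext = 0xA953
s_1 = Round(s_0, k_0) = 0x90A7
s_2 = Round(s_1, k_1) = 0xEF47
s_3 = Round(s_2, k_2) = 0x86CF
s_4 = Round(s_3, k_3) = 0x3495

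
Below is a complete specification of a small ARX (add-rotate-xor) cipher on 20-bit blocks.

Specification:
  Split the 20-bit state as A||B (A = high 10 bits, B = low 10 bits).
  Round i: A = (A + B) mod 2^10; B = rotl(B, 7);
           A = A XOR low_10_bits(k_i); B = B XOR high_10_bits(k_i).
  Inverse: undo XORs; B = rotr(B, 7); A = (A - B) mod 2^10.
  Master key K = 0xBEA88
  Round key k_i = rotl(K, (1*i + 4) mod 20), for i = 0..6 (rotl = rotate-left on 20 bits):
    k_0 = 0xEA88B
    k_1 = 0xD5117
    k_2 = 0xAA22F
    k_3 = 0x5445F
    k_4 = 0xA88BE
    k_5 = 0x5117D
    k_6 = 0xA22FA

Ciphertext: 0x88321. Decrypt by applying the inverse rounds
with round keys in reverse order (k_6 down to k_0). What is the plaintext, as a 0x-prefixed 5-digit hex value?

s_0 = ciphertext = 0x88321
s_1 = InvRound(s_0, k_6) = 0xE3D4B
s_2 = InvRound(s_1, k_5) = 0x9E878
s_3 = InvRound(s_2, k_4) = 0xFBED5
s_4 = InvRound(s_3, k_3) = 0xE2427
s_5 = InvRound(s_4, k_2) = 0x4A47D
s_6 = InvRound(s_5, k_1) = 0xBC14E
s_7 = InvRound(s_6, k_0) = 0xD5B25

0xD5B25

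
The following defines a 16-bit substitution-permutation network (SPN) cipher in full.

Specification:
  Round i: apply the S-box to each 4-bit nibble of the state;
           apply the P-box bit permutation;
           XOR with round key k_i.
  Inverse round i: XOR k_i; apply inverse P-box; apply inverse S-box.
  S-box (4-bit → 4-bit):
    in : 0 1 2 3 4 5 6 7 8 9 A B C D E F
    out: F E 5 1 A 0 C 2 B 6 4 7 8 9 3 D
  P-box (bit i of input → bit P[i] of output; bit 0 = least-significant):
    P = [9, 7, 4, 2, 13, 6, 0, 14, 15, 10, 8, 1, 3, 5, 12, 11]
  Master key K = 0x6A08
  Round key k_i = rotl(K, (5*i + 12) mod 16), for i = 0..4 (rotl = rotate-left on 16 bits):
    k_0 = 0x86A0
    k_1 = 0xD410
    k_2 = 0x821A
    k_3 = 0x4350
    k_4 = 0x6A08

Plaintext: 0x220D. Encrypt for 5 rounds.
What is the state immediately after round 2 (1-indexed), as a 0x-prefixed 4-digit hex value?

0xF674

s_0 = plaintext = 0x220D
s_1 = Round(s_0, k_0) = 0x75ED
s_2 = Round(s_1, k_1) = 0xF674
s_3 = Round(s_2, k_2) = 0x9BD4
s_4 = Round(s_3, k_3) = 0xB6F4
s_5 = Round(s_4, k_4) = 0x1BA7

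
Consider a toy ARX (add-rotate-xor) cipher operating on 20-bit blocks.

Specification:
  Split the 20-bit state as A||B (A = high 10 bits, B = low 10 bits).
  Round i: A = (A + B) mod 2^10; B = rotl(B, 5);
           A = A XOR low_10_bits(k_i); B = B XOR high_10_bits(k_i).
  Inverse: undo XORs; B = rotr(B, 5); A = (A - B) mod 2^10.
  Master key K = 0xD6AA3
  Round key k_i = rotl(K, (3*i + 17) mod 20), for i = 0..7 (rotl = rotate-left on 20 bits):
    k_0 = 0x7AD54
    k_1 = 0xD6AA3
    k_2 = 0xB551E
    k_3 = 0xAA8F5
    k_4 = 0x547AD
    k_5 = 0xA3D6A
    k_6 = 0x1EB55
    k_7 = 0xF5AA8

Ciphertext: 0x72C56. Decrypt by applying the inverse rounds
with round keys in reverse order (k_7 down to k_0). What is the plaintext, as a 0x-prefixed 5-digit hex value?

0x1E24F

s_0 = ciphertext = 0x72C56
s_1 = InvRound(s_0, k_7) = 0xD1C1C
s_2 = InvRound(s_1, k_6) = 0xD3CC3
s_3 = InvRound(s_2, k_5) = 0x24D92
s_4 = InvRound(s_3, k_4) = 0xB6066
s_5 = InvRound(s_4, k_3) = 0x25D96
s_6 = InvRound(s_5, k_2) = 0x43C7A
s_7 = InvRound(s_6, k_1) = 0xE4C19
s_8 = InvRound(s_7, k_0) = 0x1E24F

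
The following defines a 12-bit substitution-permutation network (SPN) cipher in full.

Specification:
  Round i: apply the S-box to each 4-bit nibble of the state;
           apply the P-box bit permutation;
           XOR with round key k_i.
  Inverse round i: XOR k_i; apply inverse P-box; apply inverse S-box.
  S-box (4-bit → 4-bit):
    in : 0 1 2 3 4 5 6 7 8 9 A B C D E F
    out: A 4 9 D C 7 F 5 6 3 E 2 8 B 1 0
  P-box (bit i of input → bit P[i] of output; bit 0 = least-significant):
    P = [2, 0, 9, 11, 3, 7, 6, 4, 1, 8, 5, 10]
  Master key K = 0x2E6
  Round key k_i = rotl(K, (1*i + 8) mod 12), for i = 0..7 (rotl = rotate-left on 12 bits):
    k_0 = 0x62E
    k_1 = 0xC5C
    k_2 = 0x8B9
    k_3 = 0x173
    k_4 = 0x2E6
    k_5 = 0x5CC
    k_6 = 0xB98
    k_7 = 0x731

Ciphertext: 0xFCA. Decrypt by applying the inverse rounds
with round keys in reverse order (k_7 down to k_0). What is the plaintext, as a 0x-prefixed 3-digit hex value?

s_0 = ciphertext = 0xFCA
s_1 = InvRound(s_0, k_7) = 0x760
s_2 = InvRound(s_1, k_6) = 0x46C
s_3 = InvRound(s_2, k_5) = 0x8BF
s_4 = InvRound(s_3, k_4) = 0xF3A
s_5 = InvRound(s_4, k_3) = 0xC7A
s_6 = InvRound(s_5, k_2) = 0x28B
s_7 = InvRound(s_6, k_1) = 0x2A6
s_8 = InvRound(s_7, k_0) = 0xC9F

0xC9F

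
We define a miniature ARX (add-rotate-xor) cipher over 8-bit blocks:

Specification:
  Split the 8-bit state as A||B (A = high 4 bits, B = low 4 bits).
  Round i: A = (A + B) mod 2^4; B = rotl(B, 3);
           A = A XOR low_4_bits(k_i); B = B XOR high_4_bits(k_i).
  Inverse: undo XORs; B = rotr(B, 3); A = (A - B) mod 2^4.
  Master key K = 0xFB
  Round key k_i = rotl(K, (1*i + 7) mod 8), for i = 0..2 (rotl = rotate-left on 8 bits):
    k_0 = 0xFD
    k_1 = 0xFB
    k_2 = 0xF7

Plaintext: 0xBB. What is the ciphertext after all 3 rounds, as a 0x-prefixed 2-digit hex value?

s_0 = plaintext = 0xBB
s_1 = Round(s_0, k_0) = 0xB2
s_2 = Round(s_1, k_1) = 0x6E
s_3 = Round(s_2, k_2) = 0x38

0x38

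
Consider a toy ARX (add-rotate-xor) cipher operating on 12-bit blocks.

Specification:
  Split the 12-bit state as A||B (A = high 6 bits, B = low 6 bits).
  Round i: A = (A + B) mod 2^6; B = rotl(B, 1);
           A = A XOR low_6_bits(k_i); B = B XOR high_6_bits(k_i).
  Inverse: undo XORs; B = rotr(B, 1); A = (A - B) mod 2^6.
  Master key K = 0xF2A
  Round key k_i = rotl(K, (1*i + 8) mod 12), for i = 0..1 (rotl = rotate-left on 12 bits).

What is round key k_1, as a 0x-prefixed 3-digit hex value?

0x5E5

K = 0xF2A
k_0 = rotl(K, (1*0+8) mod 12) = rotl(K, 8) = 0xAF2
k_1 = rotl(K, (1*1+8) mod 12) = rotl(K, 9) = 0x5E5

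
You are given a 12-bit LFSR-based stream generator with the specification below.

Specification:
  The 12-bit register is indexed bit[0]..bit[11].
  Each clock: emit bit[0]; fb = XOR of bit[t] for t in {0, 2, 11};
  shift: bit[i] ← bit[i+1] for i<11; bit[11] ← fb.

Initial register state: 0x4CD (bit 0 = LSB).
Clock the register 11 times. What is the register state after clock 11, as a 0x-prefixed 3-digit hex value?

0x954

reg_0 = 0x4CD
clock 1: out=1, reg = 0x266
clock 2: out=0, reg = 0x933
clock 3: out=1, reg = 0x499
clock 4: out=1, reg = 0xA4C
clock 5: out=0, reg = 0x526
clock 6: out=0, reg = 0xA93
clock 7: out=1, reg = 0x549
clock 8: out=1, reg = 0xAA4
clock 9: out=0, reg = 0x552
clock 10: out=0, reg = 0x2A9
clock 11: out=1, reg = 0x954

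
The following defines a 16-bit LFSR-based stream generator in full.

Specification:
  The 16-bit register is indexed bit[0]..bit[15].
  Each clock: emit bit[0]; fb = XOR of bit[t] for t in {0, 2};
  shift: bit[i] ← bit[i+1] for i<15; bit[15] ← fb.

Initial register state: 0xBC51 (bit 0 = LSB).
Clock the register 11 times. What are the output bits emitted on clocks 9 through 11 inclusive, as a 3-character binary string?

001

reg_0 = 0xBC51
clock 1: out=1, reg = 0xDE28
clock 2: out=0, reg = 0x6F14
clock 3: out=0, reg = 0xB78A
clock 4: out=0, reg = 0x5BC5
clock 5: out=1, reg = 0x2DE2
clock 6: out=0, reg = 0x16F1
clock 7: out=1, reg = 0x8B78
clock 8: out=0, reg = 0x45BC
clock 9: out=0, reg = 0xA2DE
clock 10: out=0, reg = 0xD16F
clock 11: out=1, reg = 0x68B7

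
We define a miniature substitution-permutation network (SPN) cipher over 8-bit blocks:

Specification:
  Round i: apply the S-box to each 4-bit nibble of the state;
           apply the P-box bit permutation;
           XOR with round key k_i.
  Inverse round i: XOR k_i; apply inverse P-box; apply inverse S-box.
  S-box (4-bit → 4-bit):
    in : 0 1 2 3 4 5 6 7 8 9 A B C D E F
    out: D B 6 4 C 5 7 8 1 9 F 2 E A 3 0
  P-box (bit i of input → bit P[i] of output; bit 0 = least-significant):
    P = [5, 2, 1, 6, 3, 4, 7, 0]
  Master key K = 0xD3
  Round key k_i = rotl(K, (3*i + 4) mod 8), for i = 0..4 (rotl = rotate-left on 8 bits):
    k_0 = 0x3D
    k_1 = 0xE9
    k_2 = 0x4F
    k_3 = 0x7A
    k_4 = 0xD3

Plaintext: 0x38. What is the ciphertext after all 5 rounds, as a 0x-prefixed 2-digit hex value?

s_0 = plaintext = 0x38
s_1 = Round(s_0, k_0) = 0x9D
s_2 = Round(s_1, k_1) = 0xA4
s_3 = Round(s_2, k_2) = 0x94
s_4 = Round(s_3, k_3) = 0x31
s_5 = Round(s_4, k_4) = 0x37

0x37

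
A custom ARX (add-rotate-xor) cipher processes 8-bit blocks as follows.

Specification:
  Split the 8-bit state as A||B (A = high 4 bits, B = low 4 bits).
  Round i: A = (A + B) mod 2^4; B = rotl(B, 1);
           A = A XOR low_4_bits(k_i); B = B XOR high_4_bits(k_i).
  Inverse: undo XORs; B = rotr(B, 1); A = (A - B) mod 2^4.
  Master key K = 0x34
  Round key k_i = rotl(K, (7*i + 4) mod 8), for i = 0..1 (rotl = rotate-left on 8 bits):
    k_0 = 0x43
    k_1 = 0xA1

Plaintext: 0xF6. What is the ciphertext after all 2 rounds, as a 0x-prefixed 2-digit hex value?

s_0 = plaintext = 0xF6
s_1 = Round(s_0, k_0) = 0x68
s_2 = Round(s_1, k_1) = 0xFB

0xFB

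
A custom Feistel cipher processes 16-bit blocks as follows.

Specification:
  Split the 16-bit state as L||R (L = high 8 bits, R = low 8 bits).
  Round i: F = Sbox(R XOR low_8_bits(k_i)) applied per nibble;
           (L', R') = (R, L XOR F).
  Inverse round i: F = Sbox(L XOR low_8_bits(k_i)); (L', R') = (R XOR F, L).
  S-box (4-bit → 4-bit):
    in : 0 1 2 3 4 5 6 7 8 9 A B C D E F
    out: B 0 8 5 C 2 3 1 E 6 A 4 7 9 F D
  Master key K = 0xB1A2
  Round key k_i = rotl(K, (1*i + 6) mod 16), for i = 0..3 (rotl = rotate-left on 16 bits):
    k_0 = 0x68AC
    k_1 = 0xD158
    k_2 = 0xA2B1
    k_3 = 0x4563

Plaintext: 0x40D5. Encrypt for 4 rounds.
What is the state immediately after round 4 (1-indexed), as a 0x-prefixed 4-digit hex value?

s_0 = plaintext = 0x40D5
s_1 = Round(s_0, k_0) = 0xD556
s_2 = Round(s_1, k_1) = 0x566A
s_3 = Round(s_2, k_2) = 0x6AC2
s_4 = Round(s_3, k_3) = 0xC2CA

0xC2CA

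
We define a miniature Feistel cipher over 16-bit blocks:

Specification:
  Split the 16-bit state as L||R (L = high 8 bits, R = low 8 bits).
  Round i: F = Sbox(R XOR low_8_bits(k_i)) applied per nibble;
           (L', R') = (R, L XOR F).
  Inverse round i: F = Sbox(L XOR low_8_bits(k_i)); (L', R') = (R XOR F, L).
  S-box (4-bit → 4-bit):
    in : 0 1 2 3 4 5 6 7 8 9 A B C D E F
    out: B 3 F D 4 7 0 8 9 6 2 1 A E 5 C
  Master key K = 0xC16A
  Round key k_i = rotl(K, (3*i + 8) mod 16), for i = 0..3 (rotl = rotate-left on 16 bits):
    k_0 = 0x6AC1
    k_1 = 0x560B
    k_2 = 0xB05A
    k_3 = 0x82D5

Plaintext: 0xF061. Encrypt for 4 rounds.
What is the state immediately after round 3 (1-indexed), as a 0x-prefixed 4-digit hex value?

s_0 = plaintext = 0xF061
s_1 = Round(s_0, k_0) = 0x61DB
s_2 = Round(s_1, k_1) = 0xDB8A
s_3 = Round(s_2, k_2) = 0x8A30
s_4 = Round(s_3, k_3) = 0x30DD

0x8A30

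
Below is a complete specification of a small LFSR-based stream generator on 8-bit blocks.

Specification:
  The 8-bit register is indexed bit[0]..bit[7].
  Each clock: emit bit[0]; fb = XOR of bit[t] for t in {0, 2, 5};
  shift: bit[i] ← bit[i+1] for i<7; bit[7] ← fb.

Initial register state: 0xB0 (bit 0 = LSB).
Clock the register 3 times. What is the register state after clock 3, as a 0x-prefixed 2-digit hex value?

reg_0 = 0xB0
clock 1: out=0, reg = 0xD8
clock 2: out=0, reg = 0x6C
clock 3: out=0, reg = 0x36

0x36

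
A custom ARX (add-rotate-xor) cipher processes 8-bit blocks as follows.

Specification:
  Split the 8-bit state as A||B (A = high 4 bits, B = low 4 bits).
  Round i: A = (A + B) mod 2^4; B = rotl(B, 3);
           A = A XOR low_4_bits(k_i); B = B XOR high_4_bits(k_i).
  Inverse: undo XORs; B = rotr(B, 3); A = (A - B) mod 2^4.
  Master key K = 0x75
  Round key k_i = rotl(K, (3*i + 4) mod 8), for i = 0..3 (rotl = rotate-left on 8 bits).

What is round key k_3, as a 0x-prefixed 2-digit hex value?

0xAE

K = 0x75
k_0 = rotl(K, (3*0+4) mod 8) = rotl(K, 4) = 0x57
k_1 = rotl(K, (3*1+4) mod 8) = rotl(K, 7) = 0xBA
k_2 = rotl(K, (3*2+4) mod 8) = rotl(K, 2) = 0xD5
k_3 = rotl(K, (3*3+4) mod 8) = rotl(K, 5) = 0xAE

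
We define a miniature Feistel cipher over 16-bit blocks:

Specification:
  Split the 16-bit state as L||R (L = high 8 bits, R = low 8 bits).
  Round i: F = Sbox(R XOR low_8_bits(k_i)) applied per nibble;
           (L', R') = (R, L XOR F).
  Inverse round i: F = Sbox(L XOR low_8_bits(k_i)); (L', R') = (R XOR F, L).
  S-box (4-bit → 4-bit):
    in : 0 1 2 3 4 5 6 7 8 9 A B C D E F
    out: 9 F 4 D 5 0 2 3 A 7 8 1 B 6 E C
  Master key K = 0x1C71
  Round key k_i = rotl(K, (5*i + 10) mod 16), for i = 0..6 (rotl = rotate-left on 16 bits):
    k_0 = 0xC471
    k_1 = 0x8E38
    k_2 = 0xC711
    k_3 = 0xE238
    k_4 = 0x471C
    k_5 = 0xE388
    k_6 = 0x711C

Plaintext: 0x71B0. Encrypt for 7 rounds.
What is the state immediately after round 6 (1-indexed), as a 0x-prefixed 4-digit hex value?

s_0 = plaintext = 0x71B0
s_1 = Round(s_0, k_0) = 0xB0CE
s_2 = Round(s_1, k_1) = 0xCE72
s_3 = Round(s_2, k_2) = 0x72E3
s_4 = Round(s_3, k_3) = 0xE313
s_5 = Round(s_4, k_4) = 0x137F
s_6 = Round(s_5, k_5) = 0x7FD0
s_7 = Round(s_6, k_6) = 0xD0C4

0x7FD0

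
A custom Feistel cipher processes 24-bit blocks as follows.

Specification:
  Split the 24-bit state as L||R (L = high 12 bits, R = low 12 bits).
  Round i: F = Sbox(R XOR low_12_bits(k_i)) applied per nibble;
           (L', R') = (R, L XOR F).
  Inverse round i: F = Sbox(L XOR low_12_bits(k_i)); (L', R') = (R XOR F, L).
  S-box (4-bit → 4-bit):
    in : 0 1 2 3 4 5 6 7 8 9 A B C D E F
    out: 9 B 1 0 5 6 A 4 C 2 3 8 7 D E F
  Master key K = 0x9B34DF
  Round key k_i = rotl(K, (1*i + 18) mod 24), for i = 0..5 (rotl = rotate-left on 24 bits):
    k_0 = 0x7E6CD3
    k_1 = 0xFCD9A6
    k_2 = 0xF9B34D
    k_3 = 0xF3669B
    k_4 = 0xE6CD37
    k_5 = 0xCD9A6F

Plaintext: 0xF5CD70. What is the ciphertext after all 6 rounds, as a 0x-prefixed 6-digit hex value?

0x3A8345

s_0 = plaintext = 0xF5CD70
s_1 = Round(s_0, k_0) = 0xD7046C
s_2 = Round(s_1, k_1) = 0x46C003
s_3 = Round(s_2, k_2) = 0x003432
s_4 = Round(s_3, k_3) = 0x432131
s_5 = Round(s_4, k_4) = 0x1313A8
s_6 = Round(s_5, k_5) = 0x3A8345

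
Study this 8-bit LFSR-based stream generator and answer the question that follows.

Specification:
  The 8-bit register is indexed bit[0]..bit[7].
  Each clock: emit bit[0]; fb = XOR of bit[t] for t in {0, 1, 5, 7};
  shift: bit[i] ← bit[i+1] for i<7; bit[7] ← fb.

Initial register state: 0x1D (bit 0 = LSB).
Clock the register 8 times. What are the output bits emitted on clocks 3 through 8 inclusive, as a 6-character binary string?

reg_0 = 0x1D
clock 1: out=1, reg = 0x8E
clock 2: out=0, reg = 0x47
clock 3: out=1, reg = 0x23
clock 4: out=1, reg = 0x91
clock 5: out=1, reg = 0x48
clock 6: out=0, reg = 0x24
clock 7: out=0, reg = 0x92
clock 8: out=0, reg = 0x49

111000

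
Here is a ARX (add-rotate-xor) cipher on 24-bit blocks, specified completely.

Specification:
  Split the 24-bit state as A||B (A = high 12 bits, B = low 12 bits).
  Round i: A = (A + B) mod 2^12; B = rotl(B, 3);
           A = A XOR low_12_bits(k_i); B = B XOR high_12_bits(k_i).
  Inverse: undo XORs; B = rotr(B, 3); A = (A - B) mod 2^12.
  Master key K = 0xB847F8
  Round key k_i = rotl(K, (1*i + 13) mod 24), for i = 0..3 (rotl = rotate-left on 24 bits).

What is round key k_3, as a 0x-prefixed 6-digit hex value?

K = 0xB847F8
k_0 = rotl(K, (1*0+13) mod 24) = rotl(K, 13) = 0xFF1708
k_1 = rotl(K, (1*1+13) mod 24) = rotl(K, 14) = 0xFE2E11
k_2 = rotl(K, (1*2+13) mod 24) = rotl(K, 15) = 0xFC5C23
k_3 = rotl(K, (1*3+13) mod 24) = rotl(K, 16) = 0xF8B847

0xF8B847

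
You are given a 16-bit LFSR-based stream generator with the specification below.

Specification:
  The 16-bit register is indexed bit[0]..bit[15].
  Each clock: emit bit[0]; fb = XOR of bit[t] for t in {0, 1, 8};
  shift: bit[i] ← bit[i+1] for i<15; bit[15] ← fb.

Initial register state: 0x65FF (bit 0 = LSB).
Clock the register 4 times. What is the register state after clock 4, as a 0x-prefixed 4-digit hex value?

0x565F

reg_0 = 0x65FF
clock 1: out=1, reg = 0xB2FF
clock 2: out=1, reg = 0x597F
clock 3: out=1, reg = 0xACBF
clock 4: out=1, reg = 0x565F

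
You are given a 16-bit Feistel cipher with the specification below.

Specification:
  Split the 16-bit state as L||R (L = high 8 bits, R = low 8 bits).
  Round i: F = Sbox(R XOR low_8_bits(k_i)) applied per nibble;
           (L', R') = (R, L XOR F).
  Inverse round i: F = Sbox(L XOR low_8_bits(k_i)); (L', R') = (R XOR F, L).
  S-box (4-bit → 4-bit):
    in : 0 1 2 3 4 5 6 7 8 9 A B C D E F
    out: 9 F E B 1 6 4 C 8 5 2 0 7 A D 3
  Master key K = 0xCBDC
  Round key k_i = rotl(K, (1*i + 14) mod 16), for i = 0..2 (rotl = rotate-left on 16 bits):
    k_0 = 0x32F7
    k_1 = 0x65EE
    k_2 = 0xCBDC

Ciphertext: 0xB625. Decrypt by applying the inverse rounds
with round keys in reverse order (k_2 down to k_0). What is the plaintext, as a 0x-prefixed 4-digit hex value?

0x1633

s_0 = ciphertext = 0xB625
s_1 = InvRound(s_0, k_2) = 0x67B6
s_2 = InvRound(s_1, k_1) = 0x3367
s_3 = InvRound(s_2, k_0) = 0x1633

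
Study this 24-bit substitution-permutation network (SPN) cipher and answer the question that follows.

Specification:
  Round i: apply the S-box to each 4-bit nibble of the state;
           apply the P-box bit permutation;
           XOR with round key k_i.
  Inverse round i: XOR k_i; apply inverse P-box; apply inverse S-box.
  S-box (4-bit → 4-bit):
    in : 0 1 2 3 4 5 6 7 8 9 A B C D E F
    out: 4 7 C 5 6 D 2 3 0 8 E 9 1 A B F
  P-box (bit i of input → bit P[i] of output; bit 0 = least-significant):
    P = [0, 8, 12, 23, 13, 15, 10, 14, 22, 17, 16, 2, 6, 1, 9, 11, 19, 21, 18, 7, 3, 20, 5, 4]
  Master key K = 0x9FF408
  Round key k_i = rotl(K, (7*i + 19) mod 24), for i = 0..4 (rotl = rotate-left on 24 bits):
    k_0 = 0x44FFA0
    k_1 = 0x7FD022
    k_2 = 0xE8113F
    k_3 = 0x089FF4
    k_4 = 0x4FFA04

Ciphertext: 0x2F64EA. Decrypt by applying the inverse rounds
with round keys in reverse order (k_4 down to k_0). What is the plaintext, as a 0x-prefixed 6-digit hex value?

0xC62908

s_0 = ciphertext = 0x2F64EA
s_1 = InvRound(s_0, k_4) = 0x3DFB40
s_2 = InvRound(s_1, k_3) = 0xAA8258
s_3 = InvRound(s_2, k_2) = 0x081E61
s_4 = InvRound(s_3, k_1) = 0x64F1AC
s_5 = InvRound(s_4, k_0) = 0xC62908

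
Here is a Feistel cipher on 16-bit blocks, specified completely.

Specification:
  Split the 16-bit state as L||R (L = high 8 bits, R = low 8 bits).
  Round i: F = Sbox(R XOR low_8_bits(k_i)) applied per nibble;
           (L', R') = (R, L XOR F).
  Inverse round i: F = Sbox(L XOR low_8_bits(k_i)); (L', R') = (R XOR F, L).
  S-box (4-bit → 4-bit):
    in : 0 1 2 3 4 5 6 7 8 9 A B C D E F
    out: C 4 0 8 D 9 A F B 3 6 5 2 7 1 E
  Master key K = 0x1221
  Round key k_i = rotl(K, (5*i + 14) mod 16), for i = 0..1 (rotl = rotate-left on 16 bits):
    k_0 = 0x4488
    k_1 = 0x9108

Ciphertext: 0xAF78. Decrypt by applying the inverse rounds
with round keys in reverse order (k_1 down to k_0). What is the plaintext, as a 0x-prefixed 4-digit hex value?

0x9117

s_0 = ciphertext = 0xAF78
s_1 = InvRound(s_0, k_1) = 0x17AF
s_2 = InvRound(s_1, k_0) = 0x9117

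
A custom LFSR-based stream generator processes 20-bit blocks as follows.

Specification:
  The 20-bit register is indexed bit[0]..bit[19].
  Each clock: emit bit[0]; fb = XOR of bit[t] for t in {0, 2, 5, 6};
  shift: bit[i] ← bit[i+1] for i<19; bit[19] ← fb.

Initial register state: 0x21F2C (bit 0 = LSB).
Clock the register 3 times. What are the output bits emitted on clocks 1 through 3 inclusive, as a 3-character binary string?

001

reg_0 = 0x21F2C
clock 1: out=0, reg = 0x10F96
clock 2: out=0, reg = 0x887CB
clock 3: out=1, reg = 0x443E5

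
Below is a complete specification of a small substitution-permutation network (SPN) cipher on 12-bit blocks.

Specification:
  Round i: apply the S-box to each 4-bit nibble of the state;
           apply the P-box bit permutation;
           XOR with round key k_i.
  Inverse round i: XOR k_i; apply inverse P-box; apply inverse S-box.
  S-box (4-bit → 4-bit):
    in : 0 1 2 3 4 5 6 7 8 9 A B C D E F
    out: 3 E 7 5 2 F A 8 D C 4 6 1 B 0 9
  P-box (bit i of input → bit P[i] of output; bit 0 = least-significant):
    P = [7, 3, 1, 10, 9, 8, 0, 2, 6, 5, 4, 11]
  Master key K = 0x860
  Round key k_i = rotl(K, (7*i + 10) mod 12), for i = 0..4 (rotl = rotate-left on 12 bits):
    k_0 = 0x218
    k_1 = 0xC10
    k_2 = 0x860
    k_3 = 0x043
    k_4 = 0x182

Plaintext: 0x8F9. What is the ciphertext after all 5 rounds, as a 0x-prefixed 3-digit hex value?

s_0 = plaintext = 0x8F9
s_1 = Round(s_0, k_0) = 0xC4E
s_2 = Round(s_1, k_1) = 0xD50
s_3 = Round(s_2, k_2) = 0x38D
s_4 = Round(s_3, k_3) = 0x69E
s_5 = Round(s_4, k_4) = 0x9A7

0x9A7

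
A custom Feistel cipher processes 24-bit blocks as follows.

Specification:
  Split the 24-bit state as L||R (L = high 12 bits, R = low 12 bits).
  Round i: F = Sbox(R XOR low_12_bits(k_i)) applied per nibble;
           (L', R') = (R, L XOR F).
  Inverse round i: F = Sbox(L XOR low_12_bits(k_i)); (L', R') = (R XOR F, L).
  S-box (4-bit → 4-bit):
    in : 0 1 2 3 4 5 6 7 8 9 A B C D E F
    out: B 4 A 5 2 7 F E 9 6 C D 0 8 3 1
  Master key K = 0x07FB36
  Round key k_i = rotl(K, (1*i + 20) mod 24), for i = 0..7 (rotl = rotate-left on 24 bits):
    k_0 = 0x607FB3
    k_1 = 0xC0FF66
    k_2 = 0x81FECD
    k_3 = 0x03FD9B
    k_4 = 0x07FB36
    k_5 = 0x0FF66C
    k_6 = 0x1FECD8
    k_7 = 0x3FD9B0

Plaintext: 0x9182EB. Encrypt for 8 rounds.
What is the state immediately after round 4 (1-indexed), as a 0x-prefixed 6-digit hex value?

0x008930

s_0 = plaintext = 0x9182EB
s_1 = Round(s_0, k_0) = 0x2EB161
s_2 = Round(s_1, k_1) = 0x161155
s_3 = Round(s_2, k_2) = 0x155008
s_4 = Round(s_3, k_3) = 0x008930
s_5 = Round(s_4, k_4) = 0x930AB7
s_6 = Round(s_5, k_5) = 0xAB79BD
s_7 = Round(s_6, k_6) = 0x9BDD40
s_8 = Round(s_7, k_7) = 0xD40BA6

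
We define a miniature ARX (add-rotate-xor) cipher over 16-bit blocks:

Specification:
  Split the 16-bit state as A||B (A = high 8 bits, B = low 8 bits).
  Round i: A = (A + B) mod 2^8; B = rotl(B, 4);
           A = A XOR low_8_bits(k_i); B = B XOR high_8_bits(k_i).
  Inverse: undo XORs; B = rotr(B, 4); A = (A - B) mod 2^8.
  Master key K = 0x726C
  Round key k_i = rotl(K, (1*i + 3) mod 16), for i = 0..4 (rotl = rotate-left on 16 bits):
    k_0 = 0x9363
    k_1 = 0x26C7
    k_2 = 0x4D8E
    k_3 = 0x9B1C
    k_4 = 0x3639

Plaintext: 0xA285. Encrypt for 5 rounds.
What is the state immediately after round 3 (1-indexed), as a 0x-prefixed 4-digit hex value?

0xECE4

s_0 = plaintext = 0xA285
s_1 = Round(s_0, k_0) = 0x44CB
s_2 = Round(s_1, k_1) = 0xC89A
s_3 = Round(s_2, k_2) = 0xECE4
s_4 = Round(s_3, k_3) = 0xCCD5
s_5 = Round(s_4, k_4) = 0x986B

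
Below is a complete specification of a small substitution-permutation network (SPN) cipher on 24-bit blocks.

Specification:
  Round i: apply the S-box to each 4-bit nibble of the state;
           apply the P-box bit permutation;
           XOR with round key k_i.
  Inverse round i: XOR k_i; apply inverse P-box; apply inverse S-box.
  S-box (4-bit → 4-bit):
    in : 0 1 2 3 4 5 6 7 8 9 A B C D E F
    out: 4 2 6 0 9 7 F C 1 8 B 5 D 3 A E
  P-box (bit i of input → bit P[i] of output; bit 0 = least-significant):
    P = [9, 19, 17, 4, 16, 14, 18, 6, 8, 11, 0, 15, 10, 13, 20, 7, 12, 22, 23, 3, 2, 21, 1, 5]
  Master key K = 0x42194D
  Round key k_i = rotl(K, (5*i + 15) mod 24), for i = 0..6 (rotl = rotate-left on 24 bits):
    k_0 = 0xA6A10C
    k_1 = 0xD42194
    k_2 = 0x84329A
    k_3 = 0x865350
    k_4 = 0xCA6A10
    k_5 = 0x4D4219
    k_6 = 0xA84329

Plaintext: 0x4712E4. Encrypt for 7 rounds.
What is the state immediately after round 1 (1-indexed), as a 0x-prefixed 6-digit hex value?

s_0 = plaintext = 0x4712E4
s_1 = Round(s_0, k_0) = 0x26CB71
s_2 = Round(s_1, k_1) = 0x28345F
s_3 = Round(s_2, k_2) = 0xABE388
s_4 = Round(s_3, k_3) = 0x2761F4
s_5 = Round(s_4, k_4) = 0x7E04CA
s_6 = Round(s_5, k_5) = 0x10C163
s_7 = Round(s_6, k_6) = 0x1D0FE9

0x26CB71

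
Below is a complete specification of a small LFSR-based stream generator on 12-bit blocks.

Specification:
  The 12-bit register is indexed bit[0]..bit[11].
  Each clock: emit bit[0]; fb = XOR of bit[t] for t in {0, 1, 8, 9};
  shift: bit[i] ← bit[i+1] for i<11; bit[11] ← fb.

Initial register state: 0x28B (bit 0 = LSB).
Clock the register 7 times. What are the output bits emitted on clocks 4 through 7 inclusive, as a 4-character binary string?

1000

reg_0 = 0x28B
clock 1: out=1, reg = 0x945
clock 2: out=1, reg = 0x4A2
clock 3: out=0, reg = 0xA51
clock 4: out=1, reg = 0x528
clock 5: out=0, reg = 0xA94
clock 6: out=0, reg = 0xD4A
clock 7: out=0, reg = 0x6A5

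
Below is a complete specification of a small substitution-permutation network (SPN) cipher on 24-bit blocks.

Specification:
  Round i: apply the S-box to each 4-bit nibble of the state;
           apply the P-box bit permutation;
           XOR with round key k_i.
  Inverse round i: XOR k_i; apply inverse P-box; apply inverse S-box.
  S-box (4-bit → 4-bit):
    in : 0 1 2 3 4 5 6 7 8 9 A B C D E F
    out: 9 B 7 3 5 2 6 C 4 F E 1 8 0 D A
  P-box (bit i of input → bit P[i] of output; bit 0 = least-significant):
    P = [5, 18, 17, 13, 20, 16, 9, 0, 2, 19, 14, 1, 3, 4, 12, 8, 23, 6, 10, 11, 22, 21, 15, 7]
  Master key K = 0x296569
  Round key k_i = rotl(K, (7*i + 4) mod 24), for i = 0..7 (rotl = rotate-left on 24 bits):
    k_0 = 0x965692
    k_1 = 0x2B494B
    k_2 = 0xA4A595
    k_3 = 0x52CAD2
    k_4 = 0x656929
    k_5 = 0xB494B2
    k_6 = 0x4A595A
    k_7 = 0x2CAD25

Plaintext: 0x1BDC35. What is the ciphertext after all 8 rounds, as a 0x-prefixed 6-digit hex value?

0x7D603A

s_0 = plaintext = 0x1BDC35
s_1 = Round(s_0, k_0) = 0x635610
s_2 = Round(s_1, k_1) = 0x92A93A
s_3 = Round(s_2, k_2) = 0x5B5043
s_4 = Round(s_3, k_3) = 0xE6C8E4
s_5 = Round(s_4, k_4) = 0x37AEC8
s_6 = Round(s_5, k_5) = 0xD6C9A5
s_7 = Round(s_6, k_6) = 0x471E1D
s_8 = Round(s_7, k_7) = 0x7D603A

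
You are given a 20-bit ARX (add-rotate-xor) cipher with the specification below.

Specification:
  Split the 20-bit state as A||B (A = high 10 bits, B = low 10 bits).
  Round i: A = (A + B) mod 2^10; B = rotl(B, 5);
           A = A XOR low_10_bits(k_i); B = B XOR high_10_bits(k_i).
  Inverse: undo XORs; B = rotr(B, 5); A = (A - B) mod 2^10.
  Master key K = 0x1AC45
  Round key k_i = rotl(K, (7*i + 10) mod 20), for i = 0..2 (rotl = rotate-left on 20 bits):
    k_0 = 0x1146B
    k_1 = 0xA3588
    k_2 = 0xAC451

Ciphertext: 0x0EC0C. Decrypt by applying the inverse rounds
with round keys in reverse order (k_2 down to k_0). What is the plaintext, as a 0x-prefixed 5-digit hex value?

s_0 = ciphertext = 0x0EC0C
s_1 = InvRound(s_0, k_2) = 0x2D7B5
s_2 = InvRound(s_1, k_1) = 0x8D309
s_3 = InvRound(s_2, k_0) = 0x3159A

0x3159A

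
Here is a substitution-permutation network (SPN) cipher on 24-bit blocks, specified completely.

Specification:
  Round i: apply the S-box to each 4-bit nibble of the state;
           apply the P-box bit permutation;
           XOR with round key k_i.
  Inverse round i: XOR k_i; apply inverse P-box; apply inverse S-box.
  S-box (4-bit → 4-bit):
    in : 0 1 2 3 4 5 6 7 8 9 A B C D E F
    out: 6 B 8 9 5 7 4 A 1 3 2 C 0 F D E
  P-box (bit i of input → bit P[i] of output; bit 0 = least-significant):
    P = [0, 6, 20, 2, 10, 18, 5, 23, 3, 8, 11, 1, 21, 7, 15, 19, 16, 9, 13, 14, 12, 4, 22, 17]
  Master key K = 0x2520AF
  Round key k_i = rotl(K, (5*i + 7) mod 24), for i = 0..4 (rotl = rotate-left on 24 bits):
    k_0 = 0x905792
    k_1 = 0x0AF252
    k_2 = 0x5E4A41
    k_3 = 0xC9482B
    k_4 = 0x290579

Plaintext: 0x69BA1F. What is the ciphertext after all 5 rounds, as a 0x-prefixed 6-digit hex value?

s_0 = plaintext = 0x69BA1F
s_1 = Round(s_0, k_0) = 0x4DD0D6
s_2 = Round(s_1, k_1) = 0xF70DF2
s_3 = Round(s_2, k_2) = 0x9881FF
s_4 = Round(s_3, k_3) = 0x7C5955
s_5 = Round(s_4, k_4) = 0x1F8080

0x1F8080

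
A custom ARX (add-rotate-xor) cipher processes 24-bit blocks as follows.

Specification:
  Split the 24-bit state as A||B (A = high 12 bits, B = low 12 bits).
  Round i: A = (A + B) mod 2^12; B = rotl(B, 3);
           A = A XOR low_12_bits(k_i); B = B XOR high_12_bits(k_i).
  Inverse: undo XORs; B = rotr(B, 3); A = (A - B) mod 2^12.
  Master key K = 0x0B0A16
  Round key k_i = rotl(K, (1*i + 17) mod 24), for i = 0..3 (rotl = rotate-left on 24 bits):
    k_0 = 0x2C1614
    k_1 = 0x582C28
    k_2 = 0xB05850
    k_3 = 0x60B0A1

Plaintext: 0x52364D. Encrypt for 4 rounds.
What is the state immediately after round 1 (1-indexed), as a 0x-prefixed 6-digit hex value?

0xD640AA

s_0 = plaintext = 0x52364D
s_1 = Round(s_0, k_0) = 0xD640AA
s_2 = Round(s_1, k_1) = 0x2260D2
s_3 = Round(s_2, k_2) = 0xAA8D95
s_4 = Round(s_3, k_3) = 0x89CAA5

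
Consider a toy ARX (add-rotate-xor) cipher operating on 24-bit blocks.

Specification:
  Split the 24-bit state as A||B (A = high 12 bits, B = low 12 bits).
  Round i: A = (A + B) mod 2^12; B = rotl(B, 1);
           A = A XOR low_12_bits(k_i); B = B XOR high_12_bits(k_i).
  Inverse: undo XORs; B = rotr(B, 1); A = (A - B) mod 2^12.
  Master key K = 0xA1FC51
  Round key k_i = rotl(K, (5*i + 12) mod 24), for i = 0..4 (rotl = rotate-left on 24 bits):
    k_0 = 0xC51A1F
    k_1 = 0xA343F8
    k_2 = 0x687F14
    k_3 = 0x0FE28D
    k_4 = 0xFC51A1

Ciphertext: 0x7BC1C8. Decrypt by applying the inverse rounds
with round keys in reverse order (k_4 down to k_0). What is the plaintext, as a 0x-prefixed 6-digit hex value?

0x064A8A

s_0 = ciphertext = 0x7BC1C8
s_1 = InvRound(s_0, k_4) = 0x717F06
s_2 = InvRound(s_1, k_3) = 0xD9E7FC
s_3 = InvRound(s_2, k_2) = 0x9CD8BD
s_4 = InvRound(s_3, k_1) = 0x0F1944
s_5 = InvRound(s_4, k_0) = 0x064A8A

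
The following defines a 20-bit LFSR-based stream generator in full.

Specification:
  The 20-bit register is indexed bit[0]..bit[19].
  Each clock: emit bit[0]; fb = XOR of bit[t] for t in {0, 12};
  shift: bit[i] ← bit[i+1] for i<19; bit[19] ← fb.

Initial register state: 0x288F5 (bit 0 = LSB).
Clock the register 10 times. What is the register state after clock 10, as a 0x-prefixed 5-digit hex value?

0x774A2

reg_0 = 0x288F5
clock 1: out=1, reg = 0x9447A
clock 2: out=0, reg = 0x4A23D
clock 3: out=1, reg = 0xA511E
clock 4: out=0, reg = 0xD288F
clock 5: out=1, reg = 0xE9447
clock 6: out=1, reg = 0x74A23
clock 7: out=1, reg = 0xBA511
clock 8: out=1, reg = 0xDD288
clock 9: out=0, reg = 0xEE944
clock 10: out=0, reg = 0x774A2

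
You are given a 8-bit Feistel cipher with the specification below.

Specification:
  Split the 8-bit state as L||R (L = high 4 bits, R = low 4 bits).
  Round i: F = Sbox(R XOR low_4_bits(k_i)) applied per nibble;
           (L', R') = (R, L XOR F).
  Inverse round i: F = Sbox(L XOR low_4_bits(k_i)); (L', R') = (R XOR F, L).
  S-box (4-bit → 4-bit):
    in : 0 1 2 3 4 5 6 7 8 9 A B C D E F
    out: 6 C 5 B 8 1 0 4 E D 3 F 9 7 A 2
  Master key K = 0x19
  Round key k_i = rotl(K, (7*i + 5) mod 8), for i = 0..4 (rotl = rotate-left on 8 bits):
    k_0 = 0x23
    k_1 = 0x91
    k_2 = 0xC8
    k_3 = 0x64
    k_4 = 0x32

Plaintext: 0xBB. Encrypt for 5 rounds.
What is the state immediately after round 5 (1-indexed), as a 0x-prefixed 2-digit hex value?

s_0 = plaintext = 0xBB
s_1 = Round(s_0, k_0) = 0xB5
s_2 = Round(s_1, k_1) = 0x53
s_3 = Round(s_2, k_2) = 0x3A
s_4 = Round(s_3, k_3) = 0xA9
s_5 = Round(s_4, k_4) = 0x95

0x95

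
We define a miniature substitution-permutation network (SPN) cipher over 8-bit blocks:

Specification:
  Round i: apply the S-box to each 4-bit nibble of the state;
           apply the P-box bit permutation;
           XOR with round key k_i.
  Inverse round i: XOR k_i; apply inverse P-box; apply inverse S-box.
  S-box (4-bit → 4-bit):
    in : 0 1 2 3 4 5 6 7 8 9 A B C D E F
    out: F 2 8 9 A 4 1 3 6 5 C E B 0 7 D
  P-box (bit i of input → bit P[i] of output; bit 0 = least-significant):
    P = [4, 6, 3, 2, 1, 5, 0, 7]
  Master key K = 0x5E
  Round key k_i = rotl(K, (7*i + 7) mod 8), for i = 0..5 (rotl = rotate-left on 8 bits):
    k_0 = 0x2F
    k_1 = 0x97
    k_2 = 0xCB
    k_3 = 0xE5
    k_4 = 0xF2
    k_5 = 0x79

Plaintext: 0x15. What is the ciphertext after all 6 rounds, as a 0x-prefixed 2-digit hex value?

s_0 = plaintext = 0x15
s_1 = Round(s_0, k_0) = 0x07
s_2 = Round(s_1, k_1) = 0x64
s_3 = Round(s_2, k_2) = 0x8D
s_4 = Round(s_3, k_3) = 0xC4
s_5 = Round(s_4, k_4) = 0x14
s_6 = Round(s_5, k_5) = 0x1D

0x1D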